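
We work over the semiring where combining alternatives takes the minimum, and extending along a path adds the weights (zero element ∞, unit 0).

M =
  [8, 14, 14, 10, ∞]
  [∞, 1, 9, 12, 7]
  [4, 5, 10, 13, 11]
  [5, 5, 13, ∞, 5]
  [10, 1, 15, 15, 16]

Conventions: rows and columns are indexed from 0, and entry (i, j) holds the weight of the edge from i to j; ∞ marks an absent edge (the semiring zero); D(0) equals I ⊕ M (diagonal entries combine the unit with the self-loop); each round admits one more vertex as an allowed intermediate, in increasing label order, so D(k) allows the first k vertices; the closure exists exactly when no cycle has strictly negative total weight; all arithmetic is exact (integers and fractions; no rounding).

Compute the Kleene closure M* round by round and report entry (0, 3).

D(0):
  [0, 14, 14, 10, ∞]
  [∞, 0, 9, 12, 7]
  [4, 5, 0, 13, 11]
  [5, 5, 13, 0, 5]
  [10, 1, 15, 15, 0]
D(1):
  [0, 14, 14, 10, ∞]
  [∞, 0, 9, 12, 7]
  [4, 5, 0, 13, 11]
  [5, 5, 13, 0, 5]
  [10, 1, 15, 15, 0]
D(2):
  [0, 14, 14, 10, 21]
  [∞, 0, 9, 12, 7]
  [4, 5, 0, 13, 11]
  [5, 5, 13, 0, 5]
  [10, 1, 10, 13, 0]
D(3):
  [0, 14, 14, 10, 21]
  [13, 0, 9, 12, 7]
  [4, 5, 0, 13, 11]
  [5, 5, 13, 0, 5]
  [10, 1, 10, 13, 0]
D(4):
  [0, 14, 14, 10, 15]
  [13, 0, 9, 12, 7]
  [4, 5, 0, 13, 11]
  [5, 5, 13, 0, 5]
  [10, 1, 10, 13, 0]
D(5):
  [0, 14, 14, 10, 15]
  [13, 0, 9, 12, 7]
  [4, 5, 0, 13, 11]
  [5, 5, 13, 0, 5]
  [10, 1, 10, 13, 0]
Answer: M*[0][3] = 10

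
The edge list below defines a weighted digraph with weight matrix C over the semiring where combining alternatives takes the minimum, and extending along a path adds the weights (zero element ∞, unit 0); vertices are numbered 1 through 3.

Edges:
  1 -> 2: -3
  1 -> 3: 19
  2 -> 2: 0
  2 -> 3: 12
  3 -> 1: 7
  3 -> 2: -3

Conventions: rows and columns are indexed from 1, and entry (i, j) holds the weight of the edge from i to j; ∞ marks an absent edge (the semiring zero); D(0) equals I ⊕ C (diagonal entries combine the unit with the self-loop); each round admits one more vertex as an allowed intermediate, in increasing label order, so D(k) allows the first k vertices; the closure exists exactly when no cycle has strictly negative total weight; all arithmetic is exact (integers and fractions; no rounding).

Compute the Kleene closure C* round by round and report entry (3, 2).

D(0):
  [0, -3, 19]
  [∞, 0, 12]
  [7, -3, 0]
D(1):
  [0, -3, 19]
  [∞, 0, 12]
  [7, -3, 0]
D(2):
  [0, -3, 9]
  [∞, 0, 12]
  [7, -3, 0]
D(3):
  [0, -3, 9]
  [19, 0, 12]
  [7, -3, 0]
Answer: C*[3][2] = -3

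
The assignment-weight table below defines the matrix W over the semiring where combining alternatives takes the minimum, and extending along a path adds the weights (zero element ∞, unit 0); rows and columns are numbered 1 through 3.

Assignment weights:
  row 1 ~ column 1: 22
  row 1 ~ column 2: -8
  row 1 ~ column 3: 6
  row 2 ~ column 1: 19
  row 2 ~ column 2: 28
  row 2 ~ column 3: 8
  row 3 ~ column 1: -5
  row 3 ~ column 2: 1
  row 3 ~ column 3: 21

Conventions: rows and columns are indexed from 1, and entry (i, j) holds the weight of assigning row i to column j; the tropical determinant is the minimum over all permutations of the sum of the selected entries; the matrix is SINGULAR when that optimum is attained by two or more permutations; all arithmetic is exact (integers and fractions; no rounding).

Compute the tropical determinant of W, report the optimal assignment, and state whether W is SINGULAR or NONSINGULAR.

σ = (1, 2, 3): 22 + 28 + 21 = 71
σ = (1, 3, 2): 22 + 8 + 1 = 31
σ = (2, 1, 3): (-8) + 19 + 21 = 32
σ = (2, 3, 1): (-8) + 8 + (-5) = -5
σ = (3, 1, 2): 6 + 19 + 1 = 26
σ = (3, 2, 1): 6 + 28 + (-5) = 29
Optimal value attained by: σ = (2, 3, 1).
Answer: det⊕(W) = -5; verdict: NONSINGULAR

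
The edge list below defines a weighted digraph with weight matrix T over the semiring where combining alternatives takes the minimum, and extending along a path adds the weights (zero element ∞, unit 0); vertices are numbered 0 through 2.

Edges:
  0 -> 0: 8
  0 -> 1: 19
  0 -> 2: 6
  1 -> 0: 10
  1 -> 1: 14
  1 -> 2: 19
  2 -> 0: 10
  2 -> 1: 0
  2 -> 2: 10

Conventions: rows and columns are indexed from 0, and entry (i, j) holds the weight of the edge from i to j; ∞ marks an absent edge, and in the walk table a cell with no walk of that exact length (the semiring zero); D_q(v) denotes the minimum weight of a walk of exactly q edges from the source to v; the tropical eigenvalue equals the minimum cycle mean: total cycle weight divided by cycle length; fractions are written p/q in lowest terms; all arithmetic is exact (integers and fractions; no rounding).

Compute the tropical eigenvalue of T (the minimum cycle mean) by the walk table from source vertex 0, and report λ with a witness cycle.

q=0: [0, ∞, ∞]
q=1: [8, 19, 6]
q=2: [16, 6, 14]
q=3: [16, 14, 22]
Optimal cycle mean attained by: cycle 0->2->1->0, total 6 + 0 + 10, length 3.
Answer: λ = 16/3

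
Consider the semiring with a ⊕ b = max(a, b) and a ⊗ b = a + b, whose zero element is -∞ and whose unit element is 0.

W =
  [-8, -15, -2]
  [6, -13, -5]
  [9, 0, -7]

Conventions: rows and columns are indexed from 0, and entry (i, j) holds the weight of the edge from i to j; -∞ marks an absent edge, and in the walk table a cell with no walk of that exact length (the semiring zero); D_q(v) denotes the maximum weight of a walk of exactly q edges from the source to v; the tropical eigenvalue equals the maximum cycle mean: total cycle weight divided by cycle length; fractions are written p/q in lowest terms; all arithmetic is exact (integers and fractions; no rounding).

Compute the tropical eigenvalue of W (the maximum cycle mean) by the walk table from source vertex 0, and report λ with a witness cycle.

q=0: [0, -∞, -∞]
q=1: [-8, -15, -2]
q=2: [7, -2, -9]
q=3: [4, -8, 5]
Optimal cycle mean attained by: cycle 0->2->0, total (-2) + 9, length 2.
Answer: λ = 7/2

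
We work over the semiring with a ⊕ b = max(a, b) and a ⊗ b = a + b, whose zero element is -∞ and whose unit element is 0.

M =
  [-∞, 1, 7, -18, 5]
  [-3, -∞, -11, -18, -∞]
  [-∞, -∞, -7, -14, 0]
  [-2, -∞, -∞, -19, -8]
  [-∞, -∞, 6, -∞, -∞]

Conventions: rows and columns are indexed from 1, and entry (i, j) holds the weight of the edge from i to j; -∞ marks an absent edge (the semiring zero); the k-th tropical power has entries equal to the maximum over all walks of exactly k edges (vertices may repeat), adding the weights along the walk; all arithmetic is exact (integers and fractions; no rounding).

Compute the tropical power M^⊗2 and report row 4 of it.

M^⊗2:
  [-2, -∞, 11, -7, 7]
  [-20, -2, 4, -21, 2]
  [-16, -∞, 6, -21, -7]
  [-21, -1, 5, -20, 3]
  [-∞, -∞, -1, -8, 6]
Answer: row 4 of M^⊗2 = [-21, -1, 5, -20, 3]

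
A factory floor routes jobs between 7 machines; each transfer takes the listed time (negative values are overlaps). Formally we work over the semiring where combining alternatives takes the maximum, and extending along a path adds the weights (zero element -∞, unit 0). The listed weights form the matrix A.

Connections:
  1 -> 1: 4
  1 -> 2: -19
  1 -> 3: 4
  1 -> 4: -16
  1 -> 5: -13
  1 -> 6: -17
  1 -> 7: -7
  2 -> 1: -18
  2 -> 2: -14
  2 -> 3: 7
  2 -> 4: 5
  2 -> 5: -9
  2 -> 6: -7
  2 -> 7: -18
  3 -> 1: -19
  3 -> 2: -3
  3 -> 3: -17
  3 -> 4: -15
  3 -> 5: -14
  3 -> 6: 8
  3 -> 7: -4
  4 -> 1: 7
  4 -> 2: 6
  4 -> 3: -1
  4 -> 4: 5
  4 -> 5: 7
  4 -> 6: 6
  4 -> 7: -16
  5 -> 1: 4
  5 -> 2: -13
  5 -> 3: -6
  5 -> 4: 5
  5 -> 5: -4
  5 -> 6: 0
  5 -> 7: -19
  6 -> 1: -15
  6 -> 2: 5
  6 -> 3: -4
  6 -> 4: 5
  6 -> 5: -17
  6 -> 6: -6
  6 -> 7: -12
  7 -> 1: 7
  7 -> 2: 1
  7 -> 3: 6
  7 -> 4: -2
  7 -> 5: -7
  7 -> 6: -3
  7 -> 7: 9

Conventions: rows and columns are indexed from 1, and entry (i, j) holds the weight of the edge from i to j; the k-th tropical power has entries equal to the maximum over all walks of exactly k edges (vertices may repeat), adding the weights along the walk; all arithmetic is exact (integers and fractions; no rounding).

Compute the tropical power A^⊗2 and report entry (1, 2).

A^⊗2:
  [8, 1, 8, -8, -9, 12, 2]
  [12, 11, 4, 10, 12, 15, 3]
  [3, 13, 4, 13, -8, 2, 5]
  [12, 11, 13, 12, 12, 11, 0]
  [12, 11, 8, 10, 12, 11, -3]
  [12, 11, 12, 10, 12, 11, -3]
  [16, 10, 15, 7, 5, 14, 18]
Key observation: the optimum is the walk 1->3->2, with weight 4 + (-3) = 1.
Optimal value attained by: walk 1->3->2.
Answer: (A^⊗2)[1][2] = 1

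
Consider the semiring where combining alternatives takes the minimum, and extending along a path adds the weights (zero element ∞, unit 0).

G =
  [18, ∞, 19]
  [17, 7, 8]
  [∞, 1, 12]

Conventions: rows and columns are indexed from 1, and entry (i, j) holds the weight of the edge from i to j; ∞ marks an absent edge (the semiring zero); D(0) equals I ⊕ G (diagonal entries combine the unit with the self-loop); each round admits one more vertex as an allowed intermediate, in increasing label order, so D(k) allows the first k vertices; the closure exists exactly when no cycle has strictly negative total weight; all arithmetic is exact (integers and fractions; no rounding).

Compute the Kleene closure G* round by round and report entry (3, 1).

D(0):
  [0, ∞, 19]
  [17, 0, 8]
  [∞, 1, 0]
D(1):
  [0, ∞, 19]
  [17, 0, 8]
  [∞, 1, 0]
D(2):
  [0, ∞, 19]
  [17, 0, 8]
  [18, 1, 0]
D(3):
  [0, 20, 19]
  [17, 0, 8]
  [18, 1, 0]
Answer: G*[3][1] = 18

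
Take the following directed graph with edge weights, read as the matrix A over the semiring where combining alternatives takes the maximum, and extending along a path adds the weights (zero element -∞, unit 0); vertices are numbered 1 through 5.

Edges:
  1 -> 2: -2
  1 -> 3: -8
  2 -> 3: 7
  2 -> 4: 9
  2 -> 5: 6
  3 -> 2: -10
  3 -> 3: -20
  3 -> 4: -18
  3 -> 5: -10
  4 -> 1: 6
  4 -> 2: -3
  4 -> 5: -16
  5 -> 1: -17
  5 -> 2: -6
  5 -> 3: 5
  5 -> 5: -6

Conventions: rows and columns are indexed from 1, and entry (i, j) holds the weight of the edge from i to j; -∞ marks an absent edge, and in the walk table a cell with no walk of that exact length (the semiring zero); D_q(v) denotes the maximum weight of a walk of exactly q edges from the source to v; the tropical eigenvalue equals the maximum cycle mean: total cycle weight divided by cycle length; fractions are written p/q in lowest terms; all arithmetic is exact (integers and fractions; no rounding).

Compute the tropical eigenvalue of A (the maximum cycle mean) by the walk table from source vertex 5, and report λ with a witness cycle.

q=0: [-∞, -∞, -∞, -∞, 0]
q=1: [-17, -6, 5, -∞, -6]
q=2: [-23, -5, 1, 3, 0]
q=3: [9, 0, 5, 4, 1]
q=4: [10, 7, 7, 9, 6]
q=5: [15, 8, 14, 16, 13]
Optimal cycle mean attained by: cycle 1->2->4->1, total (-2) + 9 + 6, length 3.
Answer: λ = 13/3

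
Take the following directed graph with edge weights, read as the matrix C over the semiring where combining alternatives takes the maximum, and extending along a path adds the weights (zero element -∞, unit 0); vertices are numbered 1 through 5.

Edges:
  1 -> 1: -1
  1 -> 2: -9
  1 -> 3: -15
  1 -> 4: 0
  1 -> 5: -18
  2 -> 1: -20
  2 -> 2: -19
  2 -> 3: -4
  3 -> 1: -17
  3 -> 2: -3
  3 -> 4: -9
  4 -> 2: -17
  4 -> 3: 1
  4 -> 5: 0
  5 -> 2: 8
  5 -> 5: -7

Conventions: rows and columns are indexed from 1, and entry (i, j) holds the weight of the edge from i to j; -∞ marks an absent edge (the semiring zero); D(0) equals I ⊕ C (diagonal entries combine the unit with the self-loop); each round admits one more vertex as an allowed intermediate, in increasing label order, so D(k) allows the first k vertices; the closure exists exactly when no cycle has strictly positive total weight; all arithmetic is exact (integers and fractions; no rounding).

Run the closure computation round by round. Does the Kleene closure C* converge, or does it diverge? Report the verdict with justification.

D(0):
  [0, -9, -15, 0, -18]
  [-20, 0, -4, -∞, -∞]
  [-17, -3, 0, -9, -∞]
  [-∞, -17, 1, 0, 0]
  [-∞, 8, -∞, -∞, 0]
D(1):
  [0, -9, -15, 0, -18]
  [-20, 0, -4, -20, -38]
  [-17, -3, 0, -9, -35]
  [-∞, -17, 1, 0, 0]
  [-∞, 8, -∞, -∞, 0]
D(2):
  [0, -9, -13, 0, -18]
  [-20, 0, -4, -20, -38]
  [-17, -3, 0, -9, -35]
  [-37, -17, 1, 0, 0]
  [-12, 8, 4, -12, 0]
D(3):
  [0, -9, -13, 0, -18]
  [-20, 0, -4, -13, -38]
  [-17, -3, 0, -9, -35]
  [-16, -2, 1, 0, 0]
  [-12, 8, 4, -5, 0]
D(4):
  [0, -2, 1, 0, 0]
  [-20, 0, -4, -13, -13]
  [-17, -3, 0, -9, -9]
  [-16, -2, 1, 0, 0]
  [-12, 8, 4, -5, 0]
D(5):
  [0, 8, 4, 0, 0]
  [-20, 0, -4, -13, -13]
  [-17, -1, 0, -9, -9]
  [-12, 8, 4, 0, 0]
  [-12, 8, 4, -5, 0]
Key observation: every diagonal entry stays at the unit through all rounds, so no improving cycle exists.
Answer: CONVERGES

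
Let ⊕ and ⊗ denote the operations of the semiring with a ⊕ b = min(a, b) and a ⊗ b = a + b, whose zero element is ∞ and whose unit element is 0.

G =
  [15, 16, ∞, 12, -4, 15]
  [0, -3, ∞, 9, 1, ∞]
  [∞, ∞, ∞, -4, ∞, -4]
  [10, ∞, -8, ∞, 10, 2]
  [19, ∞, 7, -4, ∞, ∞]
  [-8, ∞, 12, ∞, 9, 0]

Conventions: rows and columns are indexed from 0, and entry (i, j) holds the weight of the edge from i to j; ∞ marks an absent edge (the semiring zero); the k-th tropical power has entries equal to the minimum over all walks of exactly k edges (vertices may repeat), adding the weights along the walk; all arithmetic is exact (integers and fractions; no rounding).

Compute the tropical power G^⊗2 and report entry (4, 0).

G^⊗2:
  [7, 13, 3, -8, 11, 14]
  [-3, -6, 1, -3, -4, 11]
  [-12, ∞, -12, ∞, 5, -4]
  [-6, 26, 14, -12, 6, -12]
  [6, 35, -12, 3, 6, -2]
  [-8, 8, 12, 4, -12, 0]
Key observation: the optimum is the walk 4->3->0, with weight (-4) + 10 = 6.
Optimal value attained by: walk 4->3->0.
Answer: (G^⊗2)[4][0] = 6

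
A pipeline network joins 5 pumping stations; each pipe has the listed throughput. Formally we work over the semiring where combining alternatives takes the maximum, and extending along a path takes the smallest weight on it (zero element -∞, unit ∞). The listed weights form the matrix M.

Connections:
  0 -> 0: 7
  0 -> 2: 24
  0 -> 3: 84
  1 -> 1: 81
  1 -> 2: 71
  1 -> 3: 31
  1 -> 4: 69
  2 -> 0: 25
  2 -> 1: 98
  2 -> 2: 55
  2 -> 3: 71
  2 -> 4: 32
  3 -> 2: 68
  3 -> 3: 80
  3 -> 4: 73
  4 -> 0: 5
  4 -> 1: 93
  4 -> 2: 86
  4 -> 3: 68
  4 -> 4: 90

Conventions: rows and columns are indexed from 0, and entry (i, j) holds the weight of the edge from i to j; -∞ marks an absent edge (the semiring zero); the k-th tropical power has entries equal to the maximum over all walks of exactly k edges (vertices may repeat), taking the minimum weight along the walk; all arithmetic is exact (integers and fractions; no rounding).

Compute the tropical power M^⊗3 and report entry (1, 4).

M^⊗2:
  [24, 24, 68, 80, 73]
  [25, 81, 71, 71, 69]
  [25, 81, 71, 71, 71]
  [25, 73, 73, 80, 73]
  [25, 90, 86, 71, 90]
M^⊗3:
  [25, 73, 73, 80, 73]
  [25, 81, 71, 71, 71]
  [25, 81, 71, 71, 71]
  [25, 73, 73, 80, 73]
  [25, 90, 86, 71, 90]
Key observation: the optimum is the walk 1->2->3->4, with weight 71 min 71 min 73 = 71.
Optimal value attained by: walk 1->2->3->4.
Answer: (M^⊗3)[1][4] = 71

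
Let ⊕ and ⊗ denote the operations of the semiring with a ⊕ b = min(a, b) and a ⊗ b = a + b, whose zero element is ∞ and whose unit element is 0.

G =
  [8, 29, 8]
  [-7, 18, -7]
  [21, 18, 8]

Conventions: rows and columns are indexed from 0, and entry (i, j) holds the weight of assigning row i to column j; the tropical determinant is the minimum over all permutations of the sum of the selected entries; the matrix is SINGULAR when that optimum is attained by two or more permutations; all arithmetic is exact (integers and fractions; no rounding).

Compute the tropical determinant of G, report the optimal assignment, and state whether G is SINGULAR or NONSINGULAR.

σ = (0, 1, 2): 8 + 18 + 8 = 34
σ = (0, 2, 1): 8 + (-7) + 18 = 19
σ = (1, 0, 2): 29 + (-7) + 8 = 30
σ = (1, 2, 0): 29 + (-7) + 21 = 43
σ = (2, 0, 1): 8 + (-7) + 18 = 19
σ = (2, 1, 0): 8 + 18 + 21 = 47
Optimal value attained by: σ = (0, 2, 1).
Answer: det⊕(G) = 19; verdict: SINGULAR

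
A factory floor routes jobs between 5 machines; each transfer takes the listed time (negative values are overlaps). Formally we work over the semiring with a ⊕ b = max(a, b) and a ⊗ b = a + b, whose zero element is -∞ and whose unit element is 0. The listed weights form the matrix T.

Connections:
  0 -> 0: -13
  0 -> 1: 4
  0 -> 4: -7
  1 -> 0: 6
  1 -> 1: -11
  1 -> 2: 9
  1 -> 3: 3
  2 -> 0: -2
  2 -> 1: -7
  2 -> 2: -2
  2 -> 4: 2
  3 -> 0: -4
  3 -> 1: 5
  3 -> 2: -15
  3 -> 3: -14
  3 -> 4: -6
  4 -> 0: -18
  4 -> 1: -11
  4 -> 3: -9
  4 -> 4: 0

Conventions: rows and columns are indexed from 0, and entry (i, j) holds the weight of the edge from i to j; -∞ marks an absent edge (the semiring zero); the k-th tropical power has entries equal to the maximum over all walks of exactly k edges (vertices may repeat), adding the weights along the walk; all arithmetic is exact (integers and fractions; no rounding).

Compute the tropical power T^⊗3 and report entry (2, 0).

T^⊗2:
  [10, -7, 13, 7, -7]
  [7, 10, 7, -8, 11]
  [-1, 2, 2, -4, 2]
  [11, 0, 14, 8, -6]
  [-5, -4, -2, -8, 0]
T^⊗3:
  [11, 14, 11, -4, 15]
  [16, 11, 19, 13, 11]
  [8, 3, 11, 5, 4]
  [12, 15, 12, 3, 16]
  [2, -1, 5, -1, 0]
Key observation: the optimum is the walk 2->0->1->0, with weight (-2) + 4 + 6 = 8.
Optimal value attained by: walk 2->0->1->0.
Answer: (T^⊗3)[2][0] = 8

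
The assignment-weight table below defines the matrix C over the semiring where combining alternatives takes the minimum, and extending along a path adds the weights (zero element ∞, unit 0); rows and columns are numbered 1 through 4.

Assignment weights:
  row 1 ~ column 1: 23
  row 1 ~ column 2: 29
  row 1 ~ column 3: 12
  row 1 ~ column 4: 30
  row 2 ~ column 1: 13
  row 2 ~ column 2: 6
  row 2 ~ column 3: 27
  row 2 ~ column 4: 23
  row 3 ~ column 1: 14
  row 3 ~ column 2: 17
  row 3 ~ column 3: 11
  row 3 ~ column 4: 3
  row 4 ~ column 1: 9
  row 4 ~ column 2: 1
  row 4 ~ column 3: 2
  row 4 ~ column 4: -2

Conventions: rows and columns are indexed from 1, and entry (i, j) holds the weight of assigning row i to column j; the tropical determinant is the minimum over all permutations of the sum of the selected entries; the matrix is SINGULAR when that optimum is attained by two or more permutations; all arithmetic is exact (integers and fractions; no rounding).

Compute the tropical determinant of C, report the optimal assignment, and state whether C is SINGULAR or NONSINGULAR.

σ = (1, 2, 3, 4): 23 + 6 + 11 + (-2) = 38
σ = (1, 2, 4, 3): 23 + 6 + 3 + 2 = 34
σ = (1, 3, 2, 4): 23 + 27 + 17 + (-2) = 65
σ = (1, 3, 4, 2): 23 + 27 + 3 + 1 = 54
σ = (1, 4, 2, 3): 23 + 23 + 17 + 2 = 65
σ = (1, 4, 3, 2): 23 + 23 + 11 + 1 = 58
σ = (2, 1, 3, 4): 29 + 13 + 11 + (-2) = 51
σ = (2, 1, 4, 3): 29 + 13 + 3 + 2 = 47
σ = (2, 3, 1, 4): 29 + 27 + 14 + (-2) = 68
σ = (2, 3, 4, 1): 29 + 27 + 3 + 9 = 68
σ = (2, 4, 1, 3): 29 + 23 + 14 + 2 = 68
σ = (2, 4, 3, 1): 29 + 23 + 11 + 9 = 72
σ = (3, 1, 2, 4): 12 + 13 + 17 + (-2) = 40
σ = (3, 1, 4, 2): 12 + 13 + 3 + 1 = 29
σ = (3, 2, 1, 4): 12 + 6 + 14 + (-2) = 30
σ = (3, 2, 4, 1): 12 + 6 + 3 + 9 = 30
σ = (3, 4, 1, 2): 12 + 23 + 14 + 1 = 50
σ = (3, 4, 2, 1): 12 + 23 + 17 + 9 = 61
σ = (4, 1, 2, 3): 30 + 13 + 17 + 2 = 62
σ = (4, 1, 3, 2): 30 + 13 + 11 + 1 = 55
σ = (4, 2, 1, 3): 30 + 6 + 14 + 2 = 52
σ = (4, 2, 3, 1): 30 + 6 + 11 + 9 = 56
σ = (4, 3, 1, 2): 30 + 27 + 14 + 1 = 72
σ = (4, 3, 2, 1): 30 + 27 + 17 + 9 = 83
Optimal value attained by: σ = (3, 1, 4, 2).
Answer: det⊕(C) = 29; verdict: NONSINGULAR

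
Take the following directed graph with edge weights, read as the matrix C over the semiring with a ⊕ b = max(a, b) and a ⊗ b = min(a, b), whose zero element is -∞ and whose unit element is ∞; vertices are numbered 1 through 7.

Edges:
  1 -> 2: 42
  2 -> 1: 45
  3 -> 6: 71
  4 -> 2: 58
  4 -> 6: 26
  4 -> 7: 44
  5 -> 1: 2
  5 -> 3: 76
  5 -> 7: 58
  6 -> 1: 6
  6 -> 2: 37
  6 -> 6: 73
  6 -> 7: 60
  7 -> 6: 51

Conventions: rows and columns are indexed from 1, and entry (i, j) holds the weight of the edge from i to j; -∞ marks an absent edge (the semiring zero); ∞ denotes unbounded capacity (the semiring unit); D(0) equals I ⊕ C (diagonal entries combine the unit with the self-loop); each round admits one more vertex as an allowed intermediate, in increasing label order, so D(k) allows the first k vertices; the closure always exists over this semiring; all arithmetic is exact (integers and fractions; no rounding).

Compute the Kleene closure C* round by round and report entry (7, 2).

D(0):
  [∞, 42, -∞, -∞, -∞, -∞, -∞]
  [45, ∞, -∞, -∞, -∞, -∞, -∞]
  [-∞, -∞, ∞, -∞, -∞, 71, -∞]
  [-∞, 58, -∞, ∞, -∞, 26, 44]
  [2, -∞, 76, -∞, ∞, -∞, 58]
  [6, 37, -∞, -∞, -∞, ∞, 60]
  [-∞, -∞, -∞, -∞, -∞, 51, ∞]
D(1):
  [∞, 42, -∞, -∞, -∞, -∞, -∞]
  [45, ∞, -∞, -∞, -∞, -∞, -∞]
  [-∞, -∞, ∞, -∞, -∞, 71, -∞]
  [-∞, 58, -∞, ∞, -∞, 26, 44]
  [2, 2, 76, -∞, ∞, -∞, 58]
  [6, 37, -∞, -∞, -∞, ∞, 60]
  [-∞, -∞, -∞, -∞, -∞, 51, ∞]
D(2):
  [∞, 42, -∞, -∞, -∞, -∞, -∞]
  [45, ∞, -∞, -∞, -∞, -∞, -∞]
  [-∞, -∞, ∞, -∞, -∞, 71, -∞]
  [45, 58, -∞, ∞, -∞, 26, 44]
  [2, 2, 76, -∞, ∞, -∞, 58]
  [37, 37, -∞, -∞, -∞, ∞, 60]
  [-∞, -∞, -∞, -∞, -∞, 51, ∞]
D(3):
  [∞, 42, -∞, -∞, -∞, -∞, -∞]
  [45, ∞, -∞, -∞, -∞, -∞, -∞]
  [-∞, -∞, ∞, -∞, -∞, 71, -∞]
  [45, 58, -∞, ∞, -∞, 26, 44]
  [2, 2, 76, -∞, ∞, 71, 58]
  [37, 37, -∞, -∞, -∞, ∞, 60]
  [-∞, -∞, -∞, -∞, -∞, 51, ∞]
D(4):
  [∞, 42, -∞, -∞, -∞, -∞, -∞]
  [45, ∞, -∞, -∞, -∞, -∞, -∞]
  [-∞, -∞, ∞, -∞, -∞, 71, -∞]
  [45, 58, -∞, ∞, -∞, 26, 44]
  [2, 2, 76, -∞, ∞, 71, 58]
  [37, 37, -∞, -∞, -∞, ∞, 60]
  [-∞, -∞, -∞, -∞, -∞, 51, ∞]
D(5):
  [∞, 42, -∞, -∞, -∞, -∞, -∞]
  [45, ∞, -∞, -∞, -∞, -∞, -∞]
  [-∞, -∞, ∞, -∞, -∞, 71, -∞]
  [45, 58, -∞, ∞, -∞, 26, 44]
  [2, 2, 76, -∞, ∞, 71, 58]
  [37, 37, -∞, -∞, -∞, ∞, 60]
  [-∞, -∞, -∞, -∞, -∞, 51, ∞]
D(6):
  [∞, 42, -∞, -∞, -∞, -∞, -∞]
  [45, ∞, -∞, -∞, -∞, -∞, -∞]
  [37, 37, ∞, -∞, -∞, 71, 60]
  [45, 58, -∞, ∞, -∞, 26, 44]
  [37, 37, 76, -∞, ∞, 71, 60]
  [37, 37, -∞, -∞, -∞, ∞, 60]
  [37, 37, -∞, -∞, -∞, 51, ∞]
D(7):
  [∞, 42, -∞, -∞, -∞, -∞, -∞]
  [45, ∞, -∞, -∞, -∞, -∞, -∞]
  [37, 37, ∞, -∞, -∞, 71, 60]
  [45, 58, -∞, ∞, -∞, 44, 44]
  [37, 37, 76, -∞, ∞, 71, 60]
  [37, 37, -∞, -∞, -∞, ∞, 60]
  [37, 37, -∞, -∞, -∞, 51, ∞]
Answer: C*[7][2] = 37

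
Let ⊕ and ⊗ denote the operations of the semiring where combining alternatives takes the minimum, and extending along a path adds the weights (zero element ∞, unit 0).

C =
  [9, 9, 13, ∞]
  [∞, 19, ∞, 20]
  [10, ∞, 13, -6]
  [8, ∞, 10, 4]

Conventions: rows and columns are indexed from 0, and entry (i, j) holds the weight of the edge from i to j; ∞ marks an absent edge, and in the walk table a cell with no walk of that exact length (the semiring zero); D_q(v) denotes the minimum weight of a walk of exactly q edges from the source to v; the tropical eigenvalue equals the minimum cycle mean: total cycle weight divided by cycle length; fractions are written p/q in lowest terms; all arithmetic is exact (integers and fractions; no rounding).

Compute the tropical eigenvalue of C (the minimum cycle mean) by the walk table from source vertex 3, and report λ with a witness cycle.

q=0: [∞, ∞, ∞, 0]
q=1: [8, ∞, 10, 4]
q=2: [12, 17, 14, 4]
q=3: [12, 21, 14, 8]
q=4: [16, 21, 18, 8]
Optimal cycle mean attained by: cycle 2->3->2, total (-6) + 10, length 2.
Answer: λ = 2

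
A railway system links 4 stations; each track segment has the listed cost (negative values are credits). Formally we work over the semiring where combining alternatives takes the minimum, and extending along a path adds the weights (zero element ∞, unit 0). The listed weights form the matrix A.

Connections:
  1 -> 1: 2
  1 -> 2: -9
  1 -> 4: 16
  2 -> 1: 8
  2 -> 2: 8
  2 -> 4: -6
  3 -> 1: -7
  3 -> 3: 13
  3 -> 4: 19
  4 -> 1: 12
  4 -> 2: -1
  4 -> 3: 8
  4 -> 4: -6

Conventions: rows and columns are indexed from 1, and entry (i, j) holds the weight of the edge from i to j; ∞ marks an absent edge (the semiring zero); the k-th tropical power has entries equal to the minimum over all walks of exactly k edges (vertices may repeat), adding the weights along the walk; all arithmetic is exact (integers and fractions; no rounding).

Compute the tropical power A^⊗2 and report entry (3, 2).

A^⊗2:
  [-1, -7, 24, -15]
  [6, -7, 2, -12]
  [-5, -16, 26, 9]
  [1, -7, 2, -12]
Key observation: the optimum is the walk 3->1->2, with weight (-7) + (-9) = -16.
Optimal value attained by: walk 3->1->2.
Answer: (A^⊗2)[3][2] = -16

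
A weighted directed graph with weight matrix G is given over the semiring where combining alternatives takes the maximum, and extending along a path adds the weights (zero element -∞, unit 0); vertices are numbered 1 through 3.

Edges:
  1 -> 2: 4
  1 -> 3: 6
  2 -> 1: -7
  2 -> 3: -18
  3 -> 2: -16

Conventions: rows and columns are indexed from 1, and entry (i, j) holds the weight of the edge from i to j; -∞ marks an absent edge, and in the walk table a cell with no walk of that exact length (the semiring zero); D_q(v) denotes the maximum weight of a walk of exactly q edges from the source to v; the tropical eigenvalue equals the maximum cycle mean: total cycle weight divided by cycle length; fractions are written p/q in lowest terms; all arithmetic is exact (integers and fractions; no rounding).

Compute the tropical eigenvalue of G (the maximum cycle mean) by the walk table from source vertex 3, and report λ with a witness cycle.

q=0: [-∞, -∞, 0]
q=1: [-∞, -16, -∞]
q=2: [-23, -∞, -34]
q=3: [-∞, -19, -17]
Optimal cycle mean attained by: cycle 1->2->1, total 4 + (-7), length 2.
Answer: λ = -3/2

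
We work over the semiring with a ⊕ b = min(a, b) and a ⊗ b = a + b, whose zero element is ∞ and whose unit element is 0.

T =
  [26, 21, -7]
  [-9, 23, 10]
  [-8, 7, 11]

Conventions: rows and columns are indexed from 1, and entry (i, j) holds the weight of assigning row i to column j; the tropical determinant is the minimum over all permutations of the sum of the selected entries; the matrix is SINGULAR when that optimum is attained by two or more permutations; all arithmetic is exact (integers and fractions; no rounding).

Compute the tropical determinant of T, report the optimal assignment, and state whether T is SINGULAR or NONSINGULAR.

σ = (1, 2, 3): 26 + 23 + 11 = 60
σ = (1, 3, 2): 26 + 10 + 7 = 43
σ = (2, 1, 3): 21 + (-9) + 11 = 23
σ = (2, 3, 1): 21 + 10 + (-8) = 23
σ = (3, 1, 2): (-7) + (-9) + 7 = -9
σ = (3, 2, 1): (-7) + 23 + (-8) = 8
Optimal value attained by: σ = (3, 1, 2).
Answer: det⊕(T) = -9; verdict: NONSINGULAR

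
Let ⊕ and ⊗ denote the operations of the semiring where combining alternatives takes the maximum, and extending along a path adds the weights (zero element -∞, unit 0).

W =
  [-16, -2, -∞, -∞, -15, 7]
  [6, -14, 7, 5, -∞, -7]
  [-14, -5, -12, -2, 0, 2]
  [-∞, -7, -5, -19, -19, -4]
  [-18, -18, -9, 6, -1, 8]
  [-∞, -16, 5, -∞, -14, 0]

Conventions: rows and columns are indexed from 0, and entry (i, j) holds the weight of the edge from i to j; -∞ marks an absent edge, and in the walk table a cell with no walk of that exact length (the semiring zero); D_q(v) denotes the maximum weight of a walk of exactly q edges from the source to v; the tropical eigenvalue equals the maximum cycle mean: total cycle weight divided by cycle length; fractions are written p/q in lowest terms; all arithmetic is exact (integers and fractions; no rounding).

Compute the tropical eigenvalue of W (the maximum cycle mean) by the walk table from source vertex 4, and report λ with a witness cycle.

q=0: [-∞, -∞, -∞, -∞, 0, -∞]
q=1: [-18, -18, -9, 6, -1, 8]
q=2: [-12, -1, 13, 5, -2, 8]
q=3: [5, 8, 13, 11, 13, 15]
q=4: [14, 8, 20, 19, 13, 21]
q=5: [14, 15, 26, 19, 20, 22]
q=6: [21, 21, 27, 26, 26, 28]
Optimal cycle mean attained by: cycle 2->4->5->2, total 0 + 8 + 5, length 3.
Answer: λ = 13/3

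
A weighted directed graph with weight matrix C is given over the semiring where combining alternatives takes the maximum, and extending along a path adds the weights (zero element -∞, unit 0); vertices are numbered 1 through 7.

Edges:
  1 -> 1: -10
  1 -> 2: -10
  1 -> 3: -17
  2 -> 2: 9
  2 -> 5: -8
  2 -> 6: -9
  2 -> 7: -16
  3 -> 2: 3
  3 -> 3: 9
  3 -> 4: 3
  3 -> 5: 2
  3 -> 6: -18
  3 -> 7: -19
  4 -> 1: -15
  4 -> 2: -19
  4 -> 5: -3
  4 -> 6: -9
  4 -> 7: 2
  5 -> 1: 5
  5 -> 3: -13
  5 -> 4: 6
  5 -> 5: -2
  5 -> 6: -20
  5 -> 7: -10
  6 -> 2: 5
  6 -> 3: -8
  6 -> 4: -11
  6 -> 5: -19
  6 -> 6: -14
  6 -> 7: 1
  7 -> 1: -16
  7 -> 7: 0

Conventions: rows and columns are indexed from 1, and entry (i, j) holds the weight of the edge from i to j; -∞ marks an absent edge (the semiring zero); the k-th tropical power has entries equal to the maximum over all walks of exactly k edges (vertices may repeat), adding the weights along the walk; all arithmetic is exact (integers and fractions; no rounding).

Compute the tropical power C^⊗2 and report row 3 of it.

C^⊗2:
  [-20, -1, -8, -14, -15, -19, -26]
  [-3, 18, -17, -2, 1, 0, -7]
  [7, 12, 18, 12, 11, -6, 5]
  [2, -4, -16, 3, -5, -23, 2]
  [3, -5, -4, 4, 3, -3, 8]
  [-14, 14, 1, -5, -3, -4, 1]
  [-16, -26, -33, -∞, -∞, -∞, 0]
Answer: row 3 of C^⊗2 = [7, 12, 18, 12, 11, -6, 5]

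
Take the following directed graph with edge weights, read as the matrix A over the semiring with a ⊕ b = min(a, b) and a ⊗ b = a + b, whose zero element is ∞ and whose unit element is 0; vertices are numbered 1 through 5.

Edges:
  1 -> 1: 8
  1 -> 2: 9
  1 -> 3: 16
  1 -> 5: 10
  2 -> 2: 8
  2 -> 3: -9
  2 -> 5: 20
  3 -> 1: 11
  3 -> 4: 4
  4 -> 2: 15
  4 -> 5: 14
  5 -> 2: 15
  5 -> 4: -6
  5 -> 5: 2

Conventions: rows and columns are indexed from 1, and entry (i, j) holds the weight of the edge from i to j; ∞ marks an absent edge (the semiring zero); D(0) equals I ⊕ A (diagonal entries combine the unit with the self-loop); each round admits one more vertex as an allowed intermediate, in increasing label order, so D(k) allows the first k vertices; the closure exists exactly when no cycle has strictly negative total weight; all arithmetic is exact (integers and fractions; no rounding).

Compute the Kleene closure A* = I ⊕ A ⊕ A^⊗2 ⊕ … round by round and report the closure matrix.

D(0):
  [0, 9, 16, ∞, 10]
  [∞, 0, -9, ∞, 20]
  [11, ∞, 0, 4, ∞]
  [∞, 15, ∞, 0, 14]
  [∞, 15, ∞, -6, 0]
D(1):
  [0, 9, 16, ∞, 10]
  [∞, 0, -9, ∞, 20]
  [11, 20, 0, 4, 21]
  [∞, 15, ∞, 0, 14]
  [∞, 15, ∞, -6, 0]
D(2):
  [0, 9, 0, ∞, 10]
  [∞, 0, -9, ∞, 20]
  [11, 20, 0, 4, 21]
  [∞, 15, 6, 0, 14]
  [∞, 15, 6, -6, 0]
D(3):
  [0, 9, 0, 4, 10]
  [2, 0, -9, -5, 12]
  [11, 20, 0, 4, 21]
  [17, 15, 6, 0, 14]
  [17, 15, 6, -6, 0]
D(4):
  [0, 9, 0, 4, 10]
  [2, 0, -9, -5, 9]
  [11, 19, 0, 4, 18]
  [17, 15, 6, 0, 14]
  [11, 9, 0, -6, 0]
D(5):
  [0, 9, 0, 4, 10]
  [2, 0, -9, -5, 9]
  [11, 19, 0, 4, 18]
  [17, 15, 6, 0, 14]
  [11, 9, 0, -6, 0]
Answer: A* = [[0, 9, 0, 4, 10], [2, 0, -9, -5, 9], [11, 19, 0, 4, 18], [17, 15, 6, 0, 14], [11, 9, 0, -6, 0]]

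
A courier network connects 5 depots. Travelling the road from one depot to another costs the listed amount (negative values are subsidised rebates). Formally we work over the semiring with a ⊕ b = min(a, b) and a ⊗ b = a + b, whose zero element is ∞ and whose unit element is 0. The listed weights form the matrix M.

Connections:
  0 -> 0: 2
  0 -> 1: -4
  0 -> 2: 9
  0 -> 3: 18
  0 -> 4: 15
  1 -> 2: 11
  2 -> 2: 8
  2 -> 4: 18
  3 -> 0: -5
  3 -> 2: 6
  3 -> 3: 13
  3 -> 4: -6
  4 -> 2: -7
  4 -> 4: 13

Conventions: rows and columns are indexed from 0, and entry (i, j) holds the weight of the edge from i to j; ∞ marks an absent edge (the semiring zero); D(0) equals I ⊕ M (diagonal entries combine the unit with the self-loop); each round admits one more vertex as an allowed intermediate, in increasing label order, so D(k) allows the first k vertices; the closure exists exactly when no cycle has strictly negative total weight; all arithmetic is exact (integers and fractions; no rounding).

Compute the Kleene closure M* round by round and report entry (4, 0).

D(0):
  [0, -4, 9, 18, 15]
  [∞, 0, 11, ∞, ∞]
  [∞, ∞, 0, ∞, 18]
  [-5, ∞, 6, 0, -6]
  [∞, ∞, -7, ∞, 0]
D(1):
  [0, -4, 9, 18, 15]
  [∞, 0, 11, ∞, ∞]
  [∞, ∞, 0, ∞, 18]
  [-5, -9, 4, 0, -6]
  [∞, ∞, -7, ∞, 0]
D(2):
  [0, -4, 7, 18, 15]
  [∞, 0, 11, ∞, ∞]
  [∞, ∞, 0, ∞, 18]
  [-5, -9, 2, 0, -6]
  [∞, ∞, -7, ∞, 0]
D(3):
  [0, -4, 7, 18, 15]
  [∞, 0, 11, ∞, 29]
  [∞, ∞, 0, ∞, 18]
  [-5, -9, 2, 0, -6]
  [∞, ∞, -7, ∞, 0]
D(4):
  [0, -4, 7, 18, 12]
  [∞, 0, 11, ∞, 29]
  [∞, ∞, 0, ∞, 18]
  [-5, -9, 2, 0, -6]
  [∞, ∞, -7, ∞, 0]
D(5):
  [0, -4, 5, 18, 12]
  [∞, 0, 11, ∞, 29]
  [∞, ∞, 0, ∞, 18]
  [-5, -9, -13, 0, -6]
  [∞, ∞, -7, ∞, 0]
Answer: M*[4][0] = ∞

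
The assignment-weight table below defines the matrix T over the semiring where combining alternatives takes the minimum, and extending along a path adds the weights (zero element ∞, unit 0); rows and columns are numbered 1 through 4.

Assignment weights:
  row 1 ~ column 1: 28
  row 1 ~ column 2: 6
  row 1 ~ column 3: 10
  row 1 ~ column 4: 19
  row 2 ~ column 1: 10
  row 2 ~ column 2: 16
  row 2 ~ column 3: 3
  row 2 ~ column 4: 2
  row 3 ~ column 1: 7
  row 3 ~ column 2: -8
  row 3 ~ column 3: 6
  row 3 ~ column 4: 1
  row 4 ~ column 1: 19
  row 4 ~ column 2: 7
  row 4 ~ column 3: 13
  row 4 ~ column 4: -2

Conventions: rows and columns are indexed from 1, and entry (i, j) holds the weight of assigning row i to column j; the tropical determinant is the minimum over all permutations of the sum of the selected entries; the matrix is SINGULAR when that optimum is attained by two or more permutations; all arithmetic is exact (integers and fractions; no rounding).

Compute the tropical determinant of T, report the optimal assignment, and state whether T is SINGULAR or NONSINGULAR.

σ = (1, 2, 3, 4): 28 + 16 + 6 + (-2) = 48
σ = (1, 2, 4, 3): 28 + 16 + 1 + 13 = 58
σ = (1, 3, 2, 4): 28 + 3 + (-8) + (-2) = 21
σ = (1, 3, 4, 2): 28 + 3 + 1 + 7 = 39
σ = (1, 4, 2, 3): 28 + 2 + (-8) + 13 = 35
σ = (1, 4, 3, 2): 28 + 2 + 6 + 7 = 43
σ = (2, 1, 3, 4): 6 + 10 + 6 + (-2) = 20
σ = (2, 1, 4, 3): 6 + 10 + 1 + 13 = 30
σ = (2, 3, 1, 4): 6 + 3 + 7 + (-2) = 14
σ = (2, 3, 4, 1): 6 + 3 + 1 + 19 = 29
σ = (2, 4, 1, 3): 6 + 2 + 7 + 13 = 28
σ = (2, 4, 3, 1): 6 + 2 + 6 + 19 = 33
σ = (3, 1, 2, 4): 10 + 10 + (-8) + (-2) = 10
σ = (3, 1, 4, 2): 10 + 10 + 1 + 7 = 28
σ = (3, 2, 1, 4): 10 + 16 + 7 + (-2) = 31
σ = (3, 2, 4, 1): 10 + 16 + 1 + 19 = 46
σ = (3, 4, 1, 2): 10 + 2 + 7 + 7 = 26
σ = (3, 4, 2, 1): 10 + 2 + (-8) + 19 = 23
σ = (4, 1, 2, 3): 19 + 10 + (-8) + 13 = 34
σ = (4, 1, 3, 2): 19 + 10 + 6 + 7 = 42
σ = (4, 2, 1, 3): 19 + 16 + 7 + 13 = 55
σ = (4, 2, 3, 1): 19 + 16 + 6 + 19 = 60
σ = (4, 3, 1, 2): 19 + 3 + 7 + 7 = 36
σ = (4, 3, 2, 1): 19 + 3 + (-8) + 19 = 33
Optimal value attained by: σ = (3, 1, 2, 4).
Answer: det⊕(T) = 10; verdict: NONSINGULAR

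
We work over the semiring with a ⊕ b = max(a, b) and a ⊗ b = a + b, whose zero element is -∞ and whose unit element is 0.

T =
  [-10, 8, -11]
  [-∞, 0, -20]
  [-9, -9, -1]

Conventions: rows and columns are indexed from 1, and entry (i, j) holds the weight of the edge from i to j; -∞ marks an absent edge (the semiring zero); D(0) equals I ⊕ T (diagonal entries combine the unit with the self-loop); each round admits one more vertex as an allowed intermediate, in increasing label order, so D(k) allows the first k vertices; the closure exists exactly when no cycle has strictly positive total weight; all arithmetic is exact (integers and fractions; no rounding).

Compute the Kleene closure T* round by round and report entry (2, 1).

D(0):
  [0, 8, -11]
  [-∞, 0, -20]
  [-9, -9, 0]
D(1):
  [0, 8, -11]
  [-∞, 0, -20]
  [-9, -1, 0]
D(2):
  [0, 8, -11]
  [-∞, 0, -20]
  [-9, -1, 0]
D(3):
  [0, 8, -11]
  [-29, 0, -20]
  [-9, -1, 0]
Answer: T*[2][1] = -29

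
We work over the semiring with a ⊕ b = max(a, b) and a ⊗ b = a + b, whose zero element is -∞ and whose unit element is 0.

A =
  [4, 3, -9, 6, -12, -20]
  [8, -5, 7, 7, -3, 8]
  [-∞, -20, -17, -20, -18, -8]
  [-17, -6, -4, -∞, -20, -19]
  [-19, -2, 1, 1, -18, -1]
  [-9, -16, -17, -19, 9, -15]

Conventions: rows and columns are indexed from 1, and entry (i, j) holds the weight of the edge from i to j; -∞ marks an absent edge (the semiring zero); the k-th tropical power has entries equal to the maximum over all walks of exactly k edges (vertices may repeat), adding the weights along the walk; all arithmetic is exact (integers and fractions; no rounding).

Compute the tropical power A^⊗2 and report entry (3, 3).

A^⊗2:
  [11, 7, 10, 10, 0, 11]
  [12, 11, 3, 14, 17, 3]
  [-12, -20, -13, -13, 1, -12]
  [2, -11, 1, 1, -9, 2]
  [6, -5, 5, 5, 8, 6]
  [-5, 7, 10, 10, -6, 8]
Key observation: the optimum is the walk 3->2->3, with weight (-20) + 7 = -13.
Optimal value attained by: walk 3->2->3.
Answer: (A^⊗2)[3][3] = -13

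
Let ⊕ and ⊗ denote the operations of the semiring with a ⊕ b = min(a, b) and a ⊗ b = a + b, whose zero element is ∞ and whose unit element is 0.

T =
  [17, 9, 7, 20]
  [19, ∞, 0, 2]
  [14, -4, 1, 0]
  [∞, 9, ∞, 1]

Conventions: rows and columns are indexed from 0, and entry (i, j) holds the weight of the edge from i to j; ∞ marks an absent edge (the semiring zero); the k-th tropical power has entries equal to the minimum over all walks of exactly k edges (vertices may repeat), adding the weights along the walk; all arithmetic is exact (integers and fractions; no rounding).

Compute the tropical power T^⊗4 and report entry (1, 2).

T^⊗2:
  [21, 3, 8, 7]
  [14, -4, 1, 0]
  [15, -3, -4, -2]
  [28, 10, 9, 2]
T^⊗3:
  [22, 4, 3, 5]
  [15, -3, -4, -2]
  [10, -8, -3, -4]
  [23, 5, 10, 3]
T^⊗4:
  [17, -1, 4, 3]
  [10, -8, -3, -4]
  [11, -7, -8, -6]
  [24, 6, 5, 4]
Key observation: the optimum is the walk 1->2->1->2->2, with weight 0 + (-4) + 0 + 1 = -3.
Optimal value attained by: walk 1->2->1->2->2.
Answer: (T^⊗4)[1][2] = -3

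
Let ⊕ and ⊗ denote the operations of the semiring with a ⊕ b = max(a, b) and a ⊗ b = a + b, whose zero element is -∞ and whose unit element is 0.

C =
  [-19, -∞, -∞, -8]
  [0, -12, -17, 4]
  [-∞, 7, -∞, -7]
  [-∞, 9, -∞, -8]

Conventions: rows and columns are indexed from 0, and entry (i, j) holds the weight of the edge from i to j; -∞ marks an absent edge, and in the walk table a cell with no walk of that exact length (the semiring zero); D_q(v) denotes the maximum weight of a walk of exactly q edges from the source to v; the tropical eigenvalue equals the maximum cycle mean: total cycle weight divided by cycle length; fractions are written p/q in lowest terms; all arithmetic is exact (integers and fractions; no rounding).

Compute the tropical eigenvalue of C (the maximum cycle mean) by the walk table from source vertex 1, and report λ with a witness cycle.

q=0: [-∞, 0, -∞, -∞]
q=1: [0, -12, -17, 4]
q=2: [-12, 13, -29, -4]
q=3: [13, 5, -4, 17]
q=4: [5, 26, -12, 9]
Optimal cycle mean attained by: cycle 1->3->1, total 4 + 9, length 2.
Answer: λ = 13/2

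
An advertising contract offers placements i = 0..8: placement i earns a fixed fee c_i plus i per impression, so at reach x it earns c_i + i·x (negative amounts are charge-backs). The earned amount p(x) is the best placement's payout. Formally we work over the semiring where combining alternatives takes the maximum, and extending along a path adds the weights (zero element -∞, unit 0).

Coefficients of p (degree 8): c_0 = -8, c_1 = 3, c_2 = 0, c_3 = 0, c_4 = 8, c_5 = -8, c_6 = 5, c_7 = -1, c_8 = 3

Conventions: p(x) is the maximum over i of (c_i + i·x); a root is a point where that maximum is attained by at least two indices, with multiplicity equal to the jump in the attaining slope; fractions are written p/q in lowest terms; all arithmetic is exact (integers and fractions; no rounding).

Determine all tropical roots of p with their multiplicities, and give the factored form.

hull edge (i=0, c=-8) to (i=1, c=3): slope 11, span 1
hull edge (i=1, c=3) to (i=4, c=8): slope 5/3, span 3
hull edge (i=4, c=8) to (i=8, c=3): slope -5/4, span 4
Factored form: p(x) = 3 ⊗ (x ⊕ (-11)) ⊗ (x ⊕ (-5/3)) ⊗ (x ⊕ (-5/3)) ⊗ (x ⊕ (-5/3)) ⊗ (x ⊕ 5/4) ⊗ (x ⊕ 5/4) ⊗ (x ⊕ 5/4) ⊗ (x ⊕ 5/4)
Answer: roots = -11 (mult 1), -5/3 (mult 3), 5/4 (mult 4)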